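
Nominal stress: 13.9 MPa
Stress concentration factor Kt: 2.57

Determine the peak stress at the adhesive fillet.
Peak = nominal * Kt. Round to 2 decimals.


Peak stress = 13.9 * 2.57
= 35.72 MPa

35.72


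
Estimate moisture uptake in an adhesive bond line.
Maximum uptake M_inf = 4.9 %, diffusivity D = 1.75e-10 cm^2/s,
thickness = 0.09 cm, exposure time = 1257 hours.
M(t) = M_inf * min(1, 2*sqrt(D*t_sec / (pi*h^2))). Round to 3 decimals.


Convert time: 1257 h = 4525200 s
ratio = min(1, 2*sqrt(1.75e-10*4525200/(pi*0.09^2)))
= 0.352818
M(t) = 4.9 * 0.352818 = 1.729%

1.729


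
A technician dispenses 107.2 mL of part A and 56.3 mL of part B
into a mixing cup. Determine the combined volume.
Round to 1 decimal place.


Combined volume = 107.2 + 56.3
= 163.5 mL

163.5


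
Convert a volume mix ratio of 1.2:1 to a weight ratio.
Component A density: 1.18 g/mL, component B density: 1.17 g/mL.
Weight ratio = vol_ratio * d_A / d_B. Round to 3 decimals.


= 1.2 * 1.18 / 1.17 = 1.210

1.210


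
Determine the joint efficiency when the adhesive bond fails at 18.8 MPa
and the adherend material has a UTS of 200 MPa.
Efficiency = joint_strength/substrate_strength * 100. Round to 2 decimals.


Joint efficiency = 18.8 / 200 * 100
= 9.40%

9.40


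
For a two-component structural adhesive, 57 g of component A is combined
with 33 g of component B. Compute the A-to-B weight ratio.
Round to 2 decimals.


Weight ratio A:B = 57 / 33
= 1.73

1.73


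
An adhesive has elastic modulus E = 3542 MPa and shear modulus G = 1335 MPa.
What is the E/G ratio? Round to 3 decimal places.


E/G = 3542 / 1335 = 2.653

2.653


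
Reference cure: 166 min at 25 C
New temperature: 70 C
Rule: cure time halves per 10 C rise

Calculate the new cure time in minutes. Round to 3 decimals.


factor = 2^((70-25)/10) = 22.6274
t_new = 166 / 22.6274 = 7.336 min

7.336


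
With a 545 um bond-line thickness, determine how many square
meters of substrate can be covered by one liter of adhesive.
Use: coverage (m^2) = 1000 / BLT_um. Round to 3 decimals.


Coverage = 1000 / 545 = 1.835 m^2

1.835


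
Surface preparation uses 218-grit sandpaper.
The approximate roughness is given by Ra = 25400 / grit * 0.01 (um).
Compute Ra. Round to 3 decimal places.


Ra = 25400 / 218 * 0.01
= 254 / 218
= 1.165 um

1.165


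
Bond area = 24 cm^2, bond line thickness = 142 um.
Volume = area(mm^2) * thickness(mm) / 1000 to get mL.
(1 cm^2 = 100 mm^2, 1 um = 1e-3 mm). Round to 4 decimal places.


area_mm2 = 24 * 100 = 2400
blt_mm = 142 * 1e-3 = 0.142
vol_mm3 = 2400 * 0.142 = 340.8
vol_mL = 340.8 / 1000 = 0.3408 mL

0.3408


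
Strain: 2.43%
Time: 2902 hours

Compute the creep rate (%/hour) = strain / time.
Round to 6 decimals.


Creep rate = 2.43 / 2902
= 0.000837 %/h

0.000837


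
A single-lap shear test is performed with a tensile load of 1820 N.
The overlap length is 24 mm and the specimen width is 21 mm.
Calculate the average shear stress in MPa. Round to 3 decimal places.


Shear stress = F / (overlap * width)
= 1820 / (24 * 21)
= 1820 / 504
= 3.611 MPa

3.611


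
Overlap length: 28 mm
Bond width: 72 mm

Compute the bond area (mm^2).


Bond area = 28 * 72 = 2016 mm^2

2016


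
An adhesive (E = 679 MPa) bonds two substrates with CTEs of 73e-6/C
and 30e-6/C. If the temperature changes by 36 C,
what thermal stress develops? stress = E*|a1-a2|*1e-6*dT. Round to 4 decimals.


Stress = 679 * |73 - 30| * 1e-6 * 36
= 1.0511 MPa

1.0511


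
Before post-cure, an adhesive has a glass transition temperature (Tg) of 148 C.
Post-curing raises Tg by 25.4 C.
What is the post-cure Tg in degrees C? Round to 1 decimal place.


Tg_post = Tg_base + delta_Tg
= 148 + 25.4
= 173.4 C

173.4


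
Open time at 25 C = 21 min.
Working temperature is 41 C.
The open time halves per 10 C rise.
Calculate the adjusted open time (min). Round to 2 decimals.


factor = 2^((41 - 25) / 10) = 3.0314
ot = 21 / 3.0314 = 6.93 min

6.93


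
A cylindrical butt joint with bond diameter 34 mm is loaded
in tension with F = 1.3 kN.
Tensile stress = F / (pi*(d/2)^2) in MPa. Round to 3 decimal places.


Area = pi * (34/2)^2 = 907.9203 mm^2
Stress = 1.3*1000 / 907.9203
= 1.432 MPa

1.432


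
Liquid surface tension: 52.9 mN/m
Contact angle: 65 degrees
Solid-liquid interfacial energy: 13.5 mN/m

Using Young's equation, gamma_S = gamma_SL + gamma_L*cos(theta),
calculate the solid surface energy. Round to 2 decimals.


gamma_S = 13.5 + 52.9 * cos(65)
= 35.86 mN/m

35.86


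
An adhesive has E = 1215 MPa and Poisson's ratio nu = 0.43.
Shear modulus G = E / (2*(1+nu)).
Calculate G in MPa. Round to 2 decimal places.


G = 1215 / (2*(1+0.43))
= 1215 / 2.86
= 424.83 MPa

424.83


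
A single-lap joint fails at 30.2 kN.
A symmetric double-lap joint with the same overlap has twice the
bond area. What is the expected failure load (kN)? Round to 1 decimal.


Double-lap load = 2 * 30.2 = 60.4 kN

60.4


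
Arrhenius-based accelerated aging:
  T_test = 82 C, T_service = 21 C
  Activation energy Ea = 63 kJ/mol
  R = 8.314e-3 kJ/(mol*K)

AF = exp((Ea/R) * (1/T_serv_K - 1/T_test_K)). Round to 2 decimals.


T_test_K = 355.15, T_serv_K = 294.15
AF = exp((63/8.314e-3) * (1/294.15 - 1/355.15))
= 83.48

83.48


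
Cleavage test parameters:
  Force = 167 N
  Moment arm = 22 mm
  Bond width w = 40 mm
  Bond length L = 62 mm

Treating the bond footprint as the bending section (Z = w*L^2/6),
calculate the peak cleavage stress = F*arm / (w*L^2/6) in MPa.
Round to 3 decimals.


M = 167 * 22 = 3674 N*mm
Z = 40 * 62^2 / 6 = 153760 / 6 mm^3
sigma = M / Z = 6 * 3674 / 153760 = 22044 / 153760
= 0.143 MPa

0.143


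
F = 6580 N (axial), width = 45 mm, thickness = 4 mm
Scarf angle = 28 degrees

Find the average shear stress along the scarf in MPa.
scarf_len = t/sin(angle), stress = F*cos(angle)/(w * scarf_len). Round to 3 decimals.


scarf_len = 4/sin(28 deg) = 8.5202
cos(28 deg) = 0.882948
stress = 6580*0.882948/(45*8.5202) = 15.153 MPa

15.153


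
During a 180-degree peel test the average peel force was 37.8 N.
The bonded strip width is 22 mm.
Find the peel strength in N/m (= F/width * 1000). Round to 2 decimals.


Peel strength = F/width * 1000
= 37.8 / 22 * 1000
= 1718.18 N/m

1718.18


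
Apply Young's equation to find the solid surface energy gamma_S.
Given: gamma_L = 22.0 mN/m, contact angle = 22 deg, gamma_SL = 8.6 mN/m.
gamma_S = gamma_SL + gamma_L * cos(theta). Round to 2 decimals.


theta_rad = 22 * pi/180 = 0.383972
gamma_S = 8.6 + 22.0 * cos(0.383972)
= 29.00 mN/m

29.00


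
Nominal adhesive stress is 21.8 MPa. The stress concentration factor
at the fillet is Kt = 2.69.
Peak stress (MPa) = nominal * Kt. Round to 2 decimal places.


Peak = 21.8 * 2.69 = 58.64 MPa

58.64


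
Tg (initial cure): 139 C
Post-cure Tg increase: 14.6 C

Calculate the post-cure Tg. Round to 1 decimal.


Post-cure Tg = 139 + 14.6 = 153.6 C

153.6


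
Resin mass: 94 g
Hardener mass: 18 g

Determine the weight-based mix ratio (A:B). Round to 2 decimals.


Ratio = 94 / 18 = 5.22

5.22


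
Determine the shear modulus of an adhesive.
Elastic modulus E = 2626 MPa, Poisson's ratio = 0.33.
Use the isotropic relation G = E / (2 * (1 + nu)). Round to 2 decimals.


G = 2626 / (2*(1+0.33)) = 2626 / 2.66
= 987.22 MPa

987.22


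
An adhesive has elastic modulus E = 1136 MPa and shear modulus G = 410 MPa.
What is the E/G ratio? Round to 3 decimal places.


E/G = 1136 / 410 = 2.771

2.771


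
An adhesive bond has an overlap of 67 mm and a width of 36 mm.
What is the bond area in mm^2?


Bond area = overlap * width
= 67 * 36
= 2412 mm^2

2412


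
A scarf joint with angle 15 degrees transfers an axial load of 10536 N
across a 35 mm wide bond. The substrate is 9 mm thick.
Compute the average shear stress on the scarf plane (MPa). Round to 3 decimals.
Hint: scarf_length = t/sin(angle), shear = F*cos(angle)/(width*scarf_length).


scarf_length = 9 / sin(15 deg) = 34.7733 mm
cos(15 deg) = 0.965926
shear stress = 10536 * 0.965926 / (35 * 34.7733)
= 8.362 MPa

8.362


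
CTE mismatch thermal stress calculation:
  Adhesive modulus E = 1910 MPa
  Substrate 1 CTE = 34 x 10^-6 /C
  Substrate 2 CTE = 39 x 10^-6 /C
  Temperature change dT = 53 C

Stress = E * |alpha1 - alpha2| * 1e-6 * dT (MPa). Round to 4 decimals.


delta_alpha = |34 - 39| = 5 x 10^-6/C
Stress = 1910 * 5e-6 * 53
= 0.5062 MPa

0.5062


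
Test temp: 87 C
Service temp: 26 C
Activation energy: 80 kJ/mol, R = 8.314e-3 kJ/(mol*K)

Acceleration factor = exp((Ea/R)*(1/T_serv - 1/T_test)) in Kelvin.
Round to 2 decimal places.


AF = exp((80/0.008314)*(1/299.15 - 1/360.15))
= 232.29

232.29


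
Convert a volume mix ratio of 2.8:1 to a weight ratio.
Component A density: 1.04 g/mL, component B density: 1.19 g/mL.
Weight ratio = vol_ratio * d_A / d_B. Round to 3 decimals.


= 2.8 * 1.04 / 1.19 = 2.447

2.447


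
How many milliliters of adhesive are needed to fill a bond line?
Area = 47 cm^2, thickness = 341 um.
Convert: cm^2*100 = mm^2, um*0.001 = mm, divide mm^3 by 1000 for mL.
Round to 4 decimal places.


= (47 * 100) * (341 * 0.001) / 1000
= 1.6027 mL

1.6027


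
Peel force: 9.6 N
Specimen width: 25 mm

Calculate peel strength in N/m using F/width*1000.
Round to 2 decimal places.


Peel strength = 9.6 / 25 * 1000 = 384.00 N/m

384.00


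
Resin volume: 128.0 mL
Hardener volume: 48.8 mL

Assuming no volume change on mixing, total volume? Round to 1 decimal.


V_total = 128.0 + 48.8 = 176.8 mL

176.8


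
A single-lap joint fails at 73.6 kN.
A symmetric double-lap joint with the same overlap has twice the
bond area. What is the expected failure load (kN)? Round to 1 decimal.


Double-lap load = 2 * 73.6 = 147.2 kN

147.2


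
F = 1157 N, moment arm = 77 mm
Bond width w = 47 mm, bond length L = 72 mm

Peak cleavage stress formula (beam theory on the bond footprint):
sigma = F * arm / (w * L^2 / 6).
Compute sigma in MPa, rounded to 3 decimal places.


sigma = (1157 * 77) / (47 * 5184 / 6)
= 89089 * 6 / 243648
= 534534 / 243648
= 2.194 MPa

2.194


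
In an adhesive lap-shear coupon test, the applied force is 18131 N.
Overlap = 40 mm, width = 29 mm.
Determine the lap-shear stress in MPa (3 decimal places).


stress = F / (overlap * width)
= 18131 / (40 * 29)
= 15.630 MPa

15.630


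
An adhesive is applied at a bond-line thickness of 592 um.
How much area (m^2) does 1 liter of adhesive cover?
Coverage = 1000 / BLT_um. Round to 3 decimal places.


Coverage = 1000 / 592 = 1.689 m^2

1.689


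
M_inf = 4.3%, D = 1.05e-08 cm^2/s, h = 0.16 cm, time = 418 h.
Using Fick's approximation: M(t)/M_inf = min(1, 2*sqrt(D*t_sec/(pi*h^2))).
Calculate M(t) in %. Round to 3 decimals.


t = 1504800 s
ratio = min(1, 2*sqrt(1.05e-08*1504800/(pi*0.0256)))
= 0.886480
M(t) = 4.3 * 0.886480 = 3.812%

3.812


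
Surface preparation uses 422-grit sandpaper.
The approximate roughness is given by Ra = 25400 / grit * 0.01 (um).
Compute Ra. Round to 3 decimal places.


Ra = 25400 / 422 * 0.01
= 254 / 422
= 0.602 um

0.602


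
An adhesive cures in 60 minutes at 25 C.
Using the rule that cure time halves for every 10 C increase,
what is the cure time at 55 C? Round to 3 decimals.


Factor = 2^((55 - 25) / 10) = 8.0000
Cure time = 60 / 8.0000
= 7.500 minutes

7.500


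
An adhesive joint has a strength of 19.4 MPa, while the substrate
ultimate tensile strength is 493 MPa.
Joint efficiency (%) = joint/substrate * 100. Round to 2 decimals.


Efficiency = 19.4 / 493 * 100
= 3.94%

3.94


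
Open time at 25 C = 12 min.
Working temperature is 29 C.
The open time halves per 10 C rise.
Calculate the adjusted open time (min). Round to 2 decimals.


factor = 2^((29 - 25) / 10) = 1.3195
ot = 12 / 1.3195 = 9.09 min

9.09


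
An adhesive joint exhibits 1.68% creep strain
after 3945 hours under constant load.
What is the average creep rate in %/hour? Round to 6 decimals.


Creep rate = strain / time
= 1.68 / 3945
= 0.000426 %/h

0.000426


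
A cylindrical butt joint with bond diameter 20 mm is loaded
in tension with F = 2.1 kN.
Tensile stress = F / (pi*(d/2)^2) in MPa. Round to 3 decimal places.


Area = pi * (20/2)^2 = 314.1593 mm^2
Stress = 2.1*1000 / 314.1593
= 6.685 MPa

6.685


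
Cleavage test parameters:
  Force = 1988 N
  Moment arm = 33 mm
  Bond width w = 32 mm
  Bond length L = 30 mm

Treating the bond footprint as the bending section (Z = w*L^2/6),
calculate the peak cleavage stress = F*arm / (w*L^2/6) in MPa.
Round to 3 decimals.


M = 1988 * 33 = 65604 N*mm
Z = 32 * 30^2 / 6 = 28800 / 6 mm^3
sigma = M / Z = 6 * 65604 / 28800 = 393624 / 28800
= 13.668 MPa

13.668


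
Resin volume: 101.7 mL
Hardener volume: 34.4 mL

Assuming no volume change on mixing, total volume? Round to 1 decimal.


V_total = 101.7 + 34.4 = 136.1 mL

136.1


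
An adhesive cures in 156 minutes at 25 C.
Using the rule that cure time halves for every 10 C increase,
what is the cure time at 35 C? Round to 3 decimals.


Factor = 2^((35 - 25) / 10) = 2.0000
Cure time = 156 / 2.0000
= 78.000 minutes

78.000


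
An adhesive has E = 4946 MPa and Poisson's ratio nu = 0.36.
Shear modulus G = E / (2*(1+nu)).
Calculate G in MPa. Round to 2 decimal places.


G = 4946 / (2*(1+0.36))
= 4946 / 2.72
= 1818.38 MPa

1818.38


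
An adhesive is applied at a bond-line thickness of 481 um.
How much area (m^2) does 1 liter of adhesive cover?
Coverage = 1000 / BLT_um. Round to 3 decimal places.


Coverage = 1000 / 481 = 2.079 m^2

2.079


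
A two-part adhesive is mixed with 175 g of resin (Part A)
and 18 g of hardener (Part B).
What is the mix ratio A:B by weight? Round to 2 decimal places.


Mix ratio = mass_A / mass_B
= 175 / 18
= 9.72

9.72


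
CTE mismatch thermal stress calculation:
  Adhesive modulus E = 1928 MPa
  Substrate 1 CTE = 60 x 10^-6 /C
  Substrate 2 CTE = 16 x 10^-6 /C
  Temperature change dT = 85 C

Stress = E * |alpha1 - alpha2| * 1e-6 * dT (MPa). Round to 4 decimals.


delta_alpha = |60 - 16| = 44 x 10^-6/C
Stress = 1928 * 44e-6 * 85
= 7.2107 MPa

7.2107


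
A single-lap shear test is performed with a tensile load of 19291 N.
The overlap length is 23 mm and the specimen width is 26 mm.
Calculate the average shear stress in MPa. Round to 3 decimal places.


Shear stress = F / (overlap * width)
= 19291 / (23 * 26)
= 19291 / 598
= 32.259 MPa

32.259


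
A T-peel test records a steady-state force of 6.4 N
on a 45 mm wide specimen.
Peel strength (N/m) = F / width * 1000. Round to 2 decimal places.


Peel strength = 6.4 / 45 * 1000
= 142.22 N/m

142.22


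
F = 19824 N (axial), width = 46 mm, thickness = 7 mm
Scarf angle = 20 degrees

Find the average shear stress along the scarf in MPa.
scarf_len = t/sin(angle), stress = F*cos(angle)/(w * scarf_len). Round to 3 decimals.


scarf_len = 7/sin(20 deg) = 20.4666
cos(20 deg) = 0.939693
stress = 19824*0.939693/(46*20.4666) = 19.787 MPa

19.787


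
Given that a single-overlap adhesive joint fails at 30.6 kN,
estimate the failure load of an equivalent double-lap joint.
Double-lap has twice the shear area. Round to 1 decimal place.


Double-lap factor = 2
Expected load = 30.6 * 2 = 61.2 kN

61.2


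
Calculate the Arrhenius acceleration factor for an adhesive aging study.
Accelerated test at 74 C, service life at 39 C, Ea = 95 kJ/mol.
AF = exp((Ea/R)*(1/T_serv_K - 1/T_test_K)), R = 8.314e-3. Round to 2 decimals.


T_test = 347.15 K, T_serv = 312.15 K
Ea/R = 95 / 0.008314 = 11426.51
AF = exp(11426.51 * (1/312.15 - 1/347.15))
= 40.07

40.07


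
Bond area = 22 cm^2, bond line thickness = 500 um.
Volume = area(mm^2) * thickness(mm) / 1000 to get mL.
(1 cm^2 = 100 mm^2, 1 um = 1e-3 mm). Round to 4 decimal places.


area_mm2 = 22 * 100 = 2200
blt_mm = 500 * 1e-3 = 0.5
vol_mm3 = 2200 * 0.5 = 1100.0
vol_mL = 1100.0 / 1000 = 1.1000 mL

1.1000


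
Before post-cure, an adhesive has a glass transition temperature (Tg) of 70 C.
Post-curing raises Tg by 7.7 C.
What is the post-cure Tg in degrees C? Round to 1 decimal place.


Tg_post = Tg_base + delta_Tg
= 70 + 7.7
= 77.7 C

77.7


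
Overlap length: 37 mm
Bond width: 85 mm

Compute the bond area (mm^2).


Bond area = 37 * 85 = 3145 mm^2

3145


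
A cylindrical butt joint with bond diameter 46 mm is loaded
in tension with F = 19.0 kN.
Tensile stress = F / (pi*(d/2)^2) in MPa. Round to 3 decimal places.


Area = pi * (46/2)^2 = 1661.9025 mm^2
Stress = 19.0*1000 / 1661.9025
= 11.433 MPa

11.433


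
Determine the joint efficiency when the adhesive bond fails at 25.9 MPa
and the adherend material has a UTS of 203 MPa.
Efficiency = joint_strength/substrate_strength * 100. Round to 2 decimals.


Joint efficiency = 25.9 / 203 * 100
= 12.76%

12.76


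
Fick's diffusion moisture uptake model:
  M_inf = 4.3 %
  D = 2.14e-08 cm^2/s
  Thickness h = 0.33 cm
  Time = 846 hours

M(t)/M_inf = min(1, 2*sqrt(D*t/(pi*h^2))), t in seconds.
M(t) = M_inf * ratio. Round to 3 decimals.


t_sec = 846 * 3600 = 3045600
ratio = 2*sqrt(2.14e-08*3045600/(pi*0.33^2))
= min(1, 0.872940)
= 0.872940
M(t) = 4.3 * 0.872940 = 3.754 %

3.754


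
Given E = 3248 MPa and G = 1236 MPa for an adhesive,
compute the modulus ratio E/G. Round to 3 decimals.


E/G ratio = 3248 / 1236 = 2.628

2.628


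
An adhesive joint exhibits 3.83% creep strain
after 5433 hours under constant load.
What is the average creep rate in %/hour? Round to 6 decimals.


Creep rate = strain / time
= 3.83 / 5433
= 0.000705 %/h

0.000705


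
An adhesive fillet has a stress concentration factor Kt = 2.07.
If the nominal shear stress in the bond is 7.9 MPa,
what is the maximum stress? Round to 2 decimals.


Max stress = 7.9 * 2.07 = 16.35 MPa

16.35


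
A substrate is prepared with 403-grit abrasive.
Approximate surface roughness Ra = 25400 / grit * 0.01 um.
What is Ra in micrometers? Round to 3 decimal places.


Ra = 25400 / 403 * 0.01 = 0.630 um

0.630


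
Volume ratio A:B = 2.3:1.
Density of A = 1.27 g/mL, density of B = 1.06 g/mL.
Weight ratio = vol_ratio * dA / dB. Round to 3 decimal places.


Wt ratio = 2.3 * 1.27 / 1.06
= 2.756

2.756


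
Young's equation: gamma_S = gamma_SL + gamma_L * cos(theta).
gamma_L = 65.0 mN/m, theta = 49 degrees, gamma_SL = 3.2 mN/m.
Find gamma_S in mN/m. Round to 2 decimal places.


cos(49 deg) = 0.656059
gamma_S = 3.2 + 65.0 * 0.656059
= 45.84 mN/m

45.84


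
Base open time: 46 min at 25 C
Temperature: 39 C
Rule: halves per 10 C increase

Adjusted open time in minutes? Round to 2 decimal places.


Acceleration = 2^((39-25)/10) = 2.6390
Open time = 46 / 2.6390 = 17.43 min

17.43


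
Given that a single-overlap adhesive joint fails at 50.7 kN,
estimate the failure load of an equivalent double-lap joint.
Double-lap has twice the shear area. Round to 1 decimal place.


Double-lap factor = 2
Expected load = 50.7 * 2 = 101.4 kN

101.4


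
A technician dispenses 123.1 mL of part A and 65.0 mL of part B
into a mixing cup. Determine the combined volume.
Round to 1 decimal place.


Combined volume = 123.1 + 65.0
= 188.1 mL

188.1


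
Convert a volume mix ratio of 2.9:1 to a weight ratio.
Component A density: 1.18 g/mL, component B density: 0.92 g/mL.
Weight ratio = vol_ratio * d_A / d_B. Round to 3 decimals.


= 2.9 * 1.18 / 0.92 = 3.720

3.720


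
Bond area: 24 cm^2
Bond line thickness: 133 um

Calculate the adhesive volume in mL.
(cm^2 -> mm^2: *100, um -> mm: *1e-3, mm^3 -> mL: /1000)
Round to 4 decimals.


V = 24*100 * 133*1e-3 / 1000
= 0.3192 mL

0.3192


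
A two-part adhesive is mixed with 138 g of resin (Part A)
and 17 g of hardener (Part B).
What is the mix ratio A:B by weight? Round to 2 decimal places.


Mix ratio = mass_A / mass_B
= 138 / 17
= 8.12

8.12


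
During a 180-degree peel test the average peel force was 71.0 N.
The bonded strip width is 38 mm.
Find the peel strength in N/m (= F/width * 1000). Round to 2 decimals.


Peel strength = F/width * 1000
= 71.0 / 38 * 1000
= 1868.42 N/m

1868.42


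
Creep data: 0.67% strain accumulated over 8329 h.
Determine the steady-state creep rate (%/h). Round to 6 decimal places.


Rate = 0.67 / 8329 = 0.000080 %/h

0.000080


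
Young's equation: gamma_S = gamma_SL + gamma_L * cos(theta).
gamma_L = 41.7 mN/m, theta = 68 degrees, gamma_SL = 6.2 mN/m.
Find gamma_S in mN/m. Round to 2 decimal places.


cos(68 deg) = 0.374607
gamma_S = 6.2 + 41.7 * 0.374607
= 21.82 mN/m

21.82


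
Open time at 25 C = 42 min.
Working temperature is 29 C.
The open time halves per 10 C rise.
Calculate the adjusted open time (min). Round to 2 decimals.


factor = 2^((29 - 25) / 10) = 1.3195
ot = 42 / 1.3195 = 31.83 min

31.83


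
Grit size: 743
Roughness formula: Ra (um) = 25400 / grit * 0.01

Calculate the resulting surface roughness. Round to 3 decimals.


Ra = 25400 / 743 * 0.01
= 0.342 um

0.342


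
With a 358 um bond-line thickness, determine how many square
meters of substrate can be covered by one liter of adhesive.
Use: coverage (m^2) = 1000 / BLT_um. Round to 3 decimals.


Coverage = 1000 / 358 = 2.793 m^2

2.793


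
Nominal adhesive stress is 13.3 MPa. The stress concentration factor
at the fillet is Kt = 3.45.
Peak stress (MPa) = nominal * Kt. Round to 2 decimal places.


Peak = 13.3 * 3.45 = 45.89 MPa

45.89


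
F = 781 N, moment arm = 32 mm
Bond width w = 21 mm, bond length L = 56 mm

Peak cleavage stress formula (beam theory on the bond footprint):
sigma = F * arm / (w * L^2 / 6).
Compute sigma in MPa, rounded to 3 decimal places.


sigma = (781 * 32) / (21 * 3136 / 6)
= 24992 * 6 / 65856
= 149952 / 65856
= 2.277 MPa

2.277


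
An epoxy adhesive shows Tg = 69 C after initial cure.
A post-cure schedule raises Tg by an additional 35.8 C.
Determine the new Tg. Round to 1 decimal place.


New Tg = 69 + 35.8
= 104.8 C

104.8


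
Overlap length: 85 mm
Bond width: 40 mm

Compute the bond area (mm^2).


Bond area = 85 * 40 = 3400 mm^2

3400


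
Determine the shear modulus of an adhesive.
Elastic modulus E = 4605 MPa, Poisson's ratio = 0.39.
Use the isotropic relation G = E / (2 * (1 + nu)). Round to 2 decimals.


G = 4605 / (2*(1+0.39)) = 4605 / 2.78
= 1656.47 MPa

1656.47


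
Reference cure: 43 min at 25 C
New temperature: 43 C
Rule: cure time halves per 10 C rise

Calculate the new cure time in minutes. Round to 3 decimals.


factor = 2^((43-25)/10) = 3.4822
t_new = 43 / 3.4822 = 12.349 min

12.349


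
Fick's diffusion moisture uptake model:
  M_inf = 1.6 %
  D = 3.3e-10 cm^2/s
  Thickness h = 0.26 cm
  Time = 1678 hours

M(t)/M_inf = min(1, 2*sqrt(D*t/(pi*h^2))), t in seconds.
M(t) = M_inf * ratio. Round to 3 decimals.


t_sec = 1678 * 3600 = 6040800
ratio = 2*sqrt(3.3e-10*6040800/(pi*0.26^2))
= min(1, 0.193770)
= 0.193770
M(t) = 1.6 * 0.193770 = 0.310 %

0.310


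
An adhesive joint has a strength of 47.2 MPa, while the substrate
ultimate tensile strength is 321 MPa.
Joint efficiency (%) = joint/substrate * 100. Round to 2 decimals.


Efficiency = 47.2 / 321 * 100
= 14.70%

14.70


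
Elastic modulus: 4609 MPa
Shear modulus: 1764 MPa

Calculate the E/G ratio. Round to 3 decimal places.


E / G = 4609 / 1764 = 2.613

2.613


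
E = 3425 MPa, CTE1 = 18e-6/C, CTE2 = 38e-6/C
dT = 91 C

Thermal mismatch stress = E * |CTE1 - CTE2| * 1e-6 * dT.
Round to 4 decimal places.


= 3425 * 20e-6 * 91
= 6.2335 MPa

6.2335


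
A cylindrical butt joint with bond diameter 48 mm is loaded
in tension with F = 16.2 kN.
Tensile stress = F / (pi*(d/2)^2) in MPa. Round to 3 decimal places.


Area = pi * (48/2)^2 = 1809.5574 mm^2
Stress = 16.2*1000 / 1809.5574
= 8.952 MPa

8.952


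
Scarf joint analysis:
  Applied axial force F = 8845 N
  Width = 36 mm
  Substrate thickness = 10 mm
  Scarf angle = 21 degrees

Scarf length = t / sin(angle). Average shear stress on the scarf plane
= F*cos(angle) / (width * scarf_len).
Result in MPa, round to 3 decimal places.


Scarf length = 10 / sin(21 deg) = 27.9043 mm
cos(21 deg) = 0.933580
Shear = 8845 * 0.933580 / (36 * 27.9043)
= 8.220 MPa

8.220


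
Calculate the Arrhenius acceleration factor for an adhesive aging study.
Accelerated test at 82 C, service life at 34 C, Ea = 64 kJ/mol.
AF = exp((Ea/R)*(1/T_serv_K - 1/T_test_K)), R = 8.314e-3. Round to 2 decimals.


T_test = 355.15 K, T_serv = 307.15 K
Ea/R = 64 / 0.008314 = 7697.86
AF = exp(7697.86 * (1/307.15 - 1/355.15))
= 29.58

29.58


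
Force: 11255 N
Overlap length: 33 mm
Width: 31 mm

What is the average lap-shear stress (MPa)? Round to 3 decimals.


Average shear stress = F / (overlap * width)
= 11255 / (33 * 31)
= 11.002 MPa

11.002


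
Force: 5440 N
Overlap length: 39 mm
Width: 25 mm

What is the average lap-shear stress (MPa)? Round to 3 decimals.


Average shear stress = F / (overlap * width)
= 5440 / (39 * 25)
= 5.579 MPa

5.579


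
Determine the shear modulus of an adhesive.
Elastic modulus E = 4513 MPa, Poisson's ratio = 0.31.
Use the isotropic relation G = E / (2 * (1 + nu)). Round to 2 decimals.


G = 4513 / (2*(1+0.31)) = 4513 / 2.62
= 1722.52 MPa

1722.52


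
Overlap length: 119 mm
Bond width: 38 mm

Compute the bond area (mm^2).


Bond area = 119 * 38 = 4522 mm^2

4522


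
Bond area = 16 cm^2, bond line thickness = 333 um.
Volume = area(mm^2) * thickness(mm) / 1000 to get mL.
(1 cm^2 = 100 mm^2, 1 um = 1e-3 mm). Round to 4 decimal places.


area_mm2 = 16 * 100 = 1600
blt_mm = 333 * 1e-3 = 0.333
vol_mm3 = 1600 * 0.333 = 532.8
vol_mL = 532.8 / 1000 = 0.5328 mL

0.5328


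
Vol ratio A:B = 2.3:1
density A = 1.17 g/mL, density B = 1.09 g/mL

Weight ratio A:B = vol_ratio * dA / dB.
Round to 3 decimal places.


Weight ratio = 2.3 * 1.17 / 1.09
= 2.469

2.469


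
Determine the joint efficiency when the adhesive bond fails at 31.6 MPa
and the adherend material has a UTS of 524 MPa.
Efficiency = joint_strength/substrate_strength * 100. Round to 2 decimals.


Joint efficiency = 31.6 / 524 * 100
= 6.03%

6.03


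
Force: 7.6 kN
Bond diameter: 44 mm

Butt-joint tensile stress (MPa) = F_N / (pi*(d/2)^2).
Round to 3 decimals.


F_N = 7.6 * 1000 = 7600.0 N
A = pi*(22.0)^2 = 1520.5308 mm^2
stress = 7600.0 / 1520.5308 = 4.998 MPa

4.998


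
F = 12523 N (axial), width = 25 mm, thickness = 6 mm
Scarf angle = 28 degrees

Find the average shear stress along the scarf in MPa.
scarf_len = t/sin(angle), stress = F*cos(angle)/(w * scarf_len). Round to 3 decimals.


scarf_len = 6/sin(28 deg) = 12.7803
cos(28 deg) = 0.882948
stress = 12523*0.882948/(25*12.7803) = 34.607 MPa

34.607


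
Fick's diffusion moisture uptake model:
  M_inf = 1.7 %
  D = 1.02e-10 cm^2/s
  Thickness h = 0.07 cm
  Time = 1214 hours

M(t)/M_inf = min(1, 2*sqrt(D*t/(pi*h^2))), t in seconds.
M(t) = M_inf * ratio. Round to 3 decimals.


t_sec = 1214 * 3600 = 4370400
ratio = 2*sqrt(1.02e-10*4370400/(pi*0.07^2))
= min(1, 0.340344)
= 0.340344
M(t) = 1.7 * 0.340344 = 0.579 %

0.579


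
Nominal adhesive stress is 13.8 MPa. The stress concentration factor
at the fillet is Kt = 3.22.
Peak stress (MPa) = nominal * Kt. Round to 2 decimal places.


Peak = 13.8 * 3.22 = 44.44 MPa

44.44


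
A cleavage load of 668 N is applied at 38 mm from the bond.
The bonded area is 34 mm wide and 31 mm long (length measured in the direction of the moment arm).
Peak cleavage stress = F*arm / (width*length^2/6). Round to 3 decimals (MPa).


Moment = 668 * 38 = 25384 N*mm
Section modulus = 34 * 961 / 6 = 32674 / 6 mm^3
Stress = 25384 / (32674 / 6) = 152304 / 32674
= 4.661 MPa

4.661


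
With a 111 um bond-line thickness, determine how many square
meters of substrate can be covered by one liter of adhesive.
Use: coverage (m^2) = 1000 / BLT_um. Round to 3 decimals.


Coverage = 1000 / 111 = 9.009 m^2

9.009


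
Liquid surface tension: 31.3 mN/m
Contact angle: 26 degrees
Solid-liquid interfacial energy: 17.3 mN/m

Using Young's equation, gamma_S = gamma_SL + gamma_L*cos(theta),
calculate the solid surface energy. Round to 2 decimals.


gamma_S = 17.3 + 31.3 * cos(26)
= 45.43 mN/m

45.43


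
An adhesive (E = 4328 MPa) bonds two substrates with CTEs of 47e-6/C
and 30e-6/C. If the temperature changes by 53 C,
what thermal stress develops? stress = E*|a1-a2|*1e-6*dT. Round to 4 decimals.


Stress = 4328 * |47 - 30| * 1e-6 * 53
= 3.8995 MPa

3.8995


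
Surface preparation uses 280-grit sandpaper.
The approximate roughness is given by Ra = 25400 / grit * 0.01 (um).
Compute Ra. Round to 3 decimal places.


Ra = 25400 / 280 * 0.01
= 254 / 280
= 0.907 um

0.907


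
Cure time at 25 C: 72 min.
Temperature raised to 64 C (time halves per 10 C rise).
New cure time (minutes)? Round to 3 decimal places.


Acceleration factor = 2^(39/10) = 14.9285
New time = 72 / 14.9285 = 4.823 min

4.823


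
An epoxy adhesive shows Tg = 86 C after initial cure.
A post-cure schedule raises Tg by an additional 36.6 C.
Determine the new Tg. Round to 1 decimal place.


New Tg = 86 + 36.6
= 122.6 C

122.6


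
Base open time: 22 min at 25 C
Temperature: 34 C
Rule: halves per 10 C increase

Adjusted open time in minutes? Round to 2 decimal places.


Acceleration = 2^((34-25)/10) = 1.8661
Open time = 22 / 1.8661 = 11.79 min

11.79


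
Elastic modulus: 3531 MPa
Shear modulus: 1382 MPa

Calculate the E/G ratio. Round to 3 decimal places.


E / G = 3531 / 1382 = 2.555

2.555


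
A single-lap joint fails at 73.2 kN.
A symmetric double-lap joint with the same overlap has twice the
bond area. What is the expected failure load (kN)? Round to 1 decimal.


Double-lap load = 2 * 73.2 = 146.4 kN

146.4


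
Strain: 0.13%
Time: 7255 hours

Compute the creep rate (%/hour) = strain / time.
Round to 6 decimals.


Creep rate = 0.13 / 7255
= 0.000018 %/h

0.000018


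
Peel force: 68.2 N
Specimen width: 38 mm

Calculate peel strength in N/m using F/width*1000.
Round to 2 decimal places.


Peel strength = 68.2 / 38 * 1000 = 1794.74 N/m

1794.74


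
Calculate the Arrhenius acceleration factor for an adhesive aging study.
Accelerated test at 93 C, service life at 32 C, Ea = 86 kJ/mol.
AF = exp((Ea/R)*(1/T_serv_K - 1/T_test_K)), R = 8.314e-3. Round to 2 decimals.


T_test = 366.15 K, T_serv = 305.15 K
Ea/R = 86 / 0.008314 = 10344.00
AF = exp(10344.00 * (1/305.15 - 1/366.15))
= 283.54

283.54


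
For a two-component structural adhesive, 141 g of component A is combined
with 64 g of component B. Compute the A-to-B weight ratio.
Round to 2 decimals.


Weight ratio A:B = 141 / 64
= 2.20

2.20


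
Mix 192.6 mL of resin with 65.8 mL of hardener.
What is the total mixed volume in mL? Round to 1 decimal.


Total = 192.6 + 65.8 = 258.4 mL

258.4


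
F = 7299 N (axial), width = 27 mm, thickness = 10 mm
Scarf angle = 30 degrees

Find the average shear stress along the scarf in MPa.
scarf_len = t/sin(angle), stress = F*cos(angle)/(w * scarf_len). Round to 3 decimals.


scarf_len = 10/sin(30 deg) = 20.0000
cos(30 deg) = 0.866025
stress = 7299*0.866025/(27*20.0000) = 11.706 MPa

11.706


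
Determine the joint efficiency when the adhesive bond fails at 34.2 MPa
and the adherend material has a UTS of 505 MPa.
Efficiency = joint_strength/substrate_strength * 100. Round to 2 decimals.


Joint efficiency = 34.2 / 505 * 100
= 6.77%

6.77


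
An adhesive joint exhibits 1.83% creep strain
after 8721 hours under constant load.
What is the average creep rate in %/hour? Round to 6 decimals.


Creep rate = strain / time
= 1.83 / 8721
= 0.000210 %/h

0.000210


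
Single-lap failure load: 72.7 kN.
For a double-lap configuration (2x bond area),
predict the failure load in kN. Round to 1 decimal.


Failure load = 72.7 * 2 = 145.4 kN

145.4


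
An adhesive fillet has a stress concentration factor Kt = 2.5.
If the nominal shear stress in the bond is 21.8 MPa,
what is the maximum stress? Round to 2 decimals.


Max stress = 21.8 * 2.5 = 54.50 MPa

54.50


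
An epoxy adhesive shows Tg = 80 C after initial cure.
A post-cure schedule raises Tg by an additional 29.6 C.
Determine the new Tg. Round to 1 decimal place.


New Tg = 80 + 29.6
= 109.6 C

109.6


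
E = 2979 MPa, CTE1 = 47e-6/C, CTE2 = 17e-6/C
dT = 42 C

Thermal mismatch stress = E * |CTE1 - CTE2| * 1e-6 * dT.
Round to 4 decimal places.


= 2979 * 30e-6 * 42
= 3.7535 MPa

3.7535


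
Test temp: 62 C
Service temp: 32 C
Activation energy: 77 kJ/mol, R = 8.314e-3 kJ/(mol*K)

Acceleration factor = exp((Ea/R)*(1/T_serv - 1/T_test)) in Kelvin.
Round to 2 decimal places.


AF = exp((77/0.008314)*(1/305.15 - 1/335.15))
= 15.13

15.13


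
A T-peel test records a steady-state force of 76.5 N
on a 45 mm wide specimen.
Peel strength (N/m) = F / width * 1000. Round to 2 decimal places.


Peel strength = 76.5 / 45 * 1000
= 1700.00 N/m

1700.00


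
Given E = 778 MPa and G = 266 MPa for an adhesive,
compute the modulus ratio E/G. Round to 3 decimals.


E/G ratio = 778 / 266 = 2.925

2.925


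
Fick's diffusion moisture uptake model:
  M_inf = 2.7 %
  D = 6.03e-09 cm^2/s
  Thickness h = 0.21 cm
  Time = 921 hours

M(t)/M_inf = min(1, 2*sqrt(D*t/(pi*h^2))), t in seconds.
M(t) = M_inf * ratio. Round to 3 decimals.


t_sec = 921 * 3600 = 3315600
ratio = 2*sqrt(6.03e-09*3315600/(pi*0.21^2))
= min(1, 0.759758)
= 0.759758
M(t) = 2.7 * 0.759758 = 2.051 %

2.051


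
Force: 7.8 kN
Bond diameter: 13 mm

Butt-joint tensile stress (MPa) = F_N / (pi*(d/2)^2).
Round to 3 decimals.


F_N = 7.8 * 1000 = 7800.0 N
A = pi*(6.5)^2 = 132.7323 mm^2
stress = 7800.0 / 132.7323 = 58.765 MPa

58.765


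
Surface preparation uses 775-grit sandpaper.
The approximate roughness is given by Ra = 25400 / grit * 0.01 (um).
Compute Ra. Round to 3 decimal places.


Ra = 25400 / 775 * 0.01
= 254 / 775
= 0.328 um

0.328


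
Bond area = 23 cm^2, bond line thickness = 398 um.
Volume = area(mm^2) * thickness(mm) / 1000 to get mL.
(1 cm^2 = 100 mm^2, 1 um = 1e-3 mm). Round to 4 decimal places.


area_mm2 = 23 * 100 = 2300
blt_mm = 398 * 1e-3 = 0.398
vol_mm3 = 2300 * 0.398 = 915.4
vol_mL = 915.4 / 1000 = 0.9154 mL

0.9154


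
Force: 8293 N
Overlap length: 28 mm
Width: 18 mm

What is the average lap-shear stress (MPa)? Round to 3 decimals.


Average shear stress = F / (overlap * width)
= 8293 / (28 * 18)
= 16.454 MPa

16.454


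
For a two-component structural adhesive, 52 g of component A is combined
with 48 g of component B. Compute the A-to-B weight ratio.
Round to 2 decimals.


Weight ratio A:B = 52 / 48
= 1.08

1.08


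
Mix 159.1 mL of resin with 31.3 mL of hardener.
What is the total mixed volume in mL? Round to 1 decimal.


Total = 159.1 + 31.3 = 190.4 mL

190.4


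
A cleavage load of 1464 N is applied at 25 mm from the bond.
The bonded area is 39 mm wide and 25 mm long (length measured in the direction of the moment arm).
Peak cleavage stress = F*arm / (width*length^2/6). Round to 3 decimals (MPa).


Moment = 1464 * 25 = 36600 N*mm
Section modulus = 39 * 625 / 6 = 24375 / 6 mm^3
Stress = 36600 / (24375 / 6) = 219600 / 24375
= 9.009 MPa

9.009


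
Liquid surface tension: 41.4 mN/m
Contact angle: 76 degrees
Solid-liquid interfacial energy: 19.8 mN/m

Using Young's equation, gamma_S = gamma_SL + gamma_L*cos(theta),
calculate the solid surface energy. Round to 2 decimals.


gamma_S = 19.8 + 41.4 * cos(76)
= 29.82 mN/m

29.82


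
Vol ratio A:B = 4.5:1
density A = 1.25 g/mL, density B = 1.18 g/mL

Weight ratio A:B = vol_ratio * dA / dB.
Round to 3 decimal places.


Weight ratio = 4.5 * 1.25 / 1.18
= 4.767

4.767


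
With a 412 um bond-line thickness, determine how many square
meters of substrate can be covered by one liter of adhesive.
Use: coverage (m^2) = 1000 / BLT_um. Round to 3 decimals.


Coverage = 1000 / 412 = 2.427 m^2

2.427


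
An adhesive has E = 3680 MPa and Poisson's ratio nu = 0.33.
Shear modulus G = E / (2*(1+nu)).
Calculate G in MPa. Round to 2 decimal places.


G = 3680 / (2*(1+0.33))
= 3680 / 2.66
= 1383.46 MPa

1383.46


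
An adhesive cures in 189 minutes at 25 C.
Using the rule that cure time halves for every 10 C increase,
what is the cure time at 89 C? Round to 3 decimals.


Factor = 2^((89 - 25) / 10) = 84.4485
Cure time = 189 / 84.4485
= 2.238 minutes

2.238


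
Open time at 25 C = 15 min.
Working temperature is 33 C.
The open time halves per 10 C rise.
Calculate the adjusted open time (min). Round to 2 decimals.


factor = 2^((33 - 25) / 10) = 1.7411
ot = 15 / 1.7411 = 8.62 min

8.62


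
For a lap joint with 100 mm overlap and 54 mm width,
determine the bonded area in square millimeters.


Area = 100 * 54 = 5400 mm^2

5400


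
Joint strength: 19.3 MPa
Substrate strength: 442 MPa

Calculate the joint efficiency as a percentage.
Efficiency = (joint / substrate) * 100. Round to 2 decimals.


Efficiency = (19.3 / 442) * 100 = 4.37%

4.37


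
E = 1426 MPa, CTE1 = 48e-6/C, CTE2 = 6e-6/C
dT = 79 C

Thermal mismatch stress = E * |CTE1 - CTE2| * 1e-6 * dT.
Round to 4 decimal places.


= 1426 * 42e-6 * 79
= 4.7315 MPa

4.7315


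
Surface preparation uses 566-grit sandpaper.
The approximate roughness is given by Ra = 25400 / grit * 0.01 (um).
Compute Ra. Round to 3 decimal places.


Ra = 25400 / 566 * 0.01
= 254 / 566
= 0.449 um

0.449


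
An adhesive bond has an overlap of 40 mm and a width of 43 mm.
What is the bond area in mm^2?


Bond area = overlap * width
= 40 * 43
= 1720 mm^2

1720


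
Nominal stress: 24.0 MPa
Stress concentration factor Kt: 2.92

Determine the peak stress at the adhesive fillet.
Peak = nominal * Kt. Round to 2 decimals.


Peak stress = 24.0 * 2.92
= 70.08 MPa

70.08


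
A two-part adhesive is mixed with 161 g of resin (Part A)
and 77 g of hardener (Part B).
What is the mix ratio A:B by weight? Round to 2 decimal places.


Mix ratio = mass_A / mass_B
= 161 / 77
= 2.09

2.09


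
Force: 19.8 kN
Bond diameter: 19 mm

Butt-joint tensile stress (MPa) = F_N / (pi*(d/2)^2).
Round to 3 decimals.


F_N = 19.8 * 1000 = 19800.0 N
A = pi*(9.5)^2 = 283.5287 mm^2
stress = 19800.0 / 283.5287 = 69.834 MPa

69.834


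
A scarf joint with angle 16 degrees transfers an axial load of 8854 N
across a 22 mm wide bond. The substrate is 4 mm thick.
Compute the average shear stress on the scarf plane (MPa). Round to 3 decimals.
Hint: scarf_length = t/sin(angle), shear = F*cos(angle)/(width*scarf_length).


scarf_length = 4 / sin(16 deg) = 14.5118 mm
cos(16 deg) = 0.961262
shear stress = 8854 * 0.961262 / (22 * 14.5118)
= 26.659 MPa

26.659


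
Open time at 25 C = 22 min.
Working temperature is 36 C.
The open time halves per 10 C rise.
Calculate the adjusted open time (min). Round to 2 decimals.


factor = 2^((36 - 25) / 10) = 2.1435
ot = 22 / 2.1435 = 10.26 min

10.26


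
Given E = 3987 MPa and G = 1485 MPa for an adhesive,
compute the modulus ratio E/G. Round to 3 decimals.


E/G ratio = 3987 / 1485 = 2.685

2.685


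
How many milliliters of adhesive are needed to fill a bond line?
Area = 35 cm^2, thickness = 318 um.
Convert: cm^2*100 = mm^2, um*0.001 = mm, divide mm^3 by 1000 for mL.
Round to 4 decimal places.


= (35 * 100) * (318 * 0.001) / 1000
= 1.1130 mL

1.1130


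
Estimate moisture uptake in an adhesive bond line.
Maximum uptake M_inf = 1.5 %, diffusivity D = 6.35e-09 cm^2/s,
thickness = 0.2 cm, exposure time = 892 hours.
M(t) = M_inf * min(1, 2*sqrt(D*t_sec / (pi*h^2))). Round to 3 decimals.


Convert time: 892 h = 3211200 s
ratio = min(1, 2*sqrt(6.35e-09*3211200/(pi*0.2^2)))
= 0.805649
M(t) = 1.5 * 0.805649 = 1.208%

1.208


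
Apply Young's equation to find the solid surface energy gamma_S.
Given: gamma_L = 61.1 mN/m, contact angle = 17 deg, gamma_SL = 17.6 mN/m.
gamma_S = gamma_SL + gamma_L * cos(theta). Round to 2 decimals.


theta_rad = 17 * pi/180 = 0.296706
gamma_S = 17.6 + 61.1 * cos(0.296706)
= 76.03 mN/m

76.03
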